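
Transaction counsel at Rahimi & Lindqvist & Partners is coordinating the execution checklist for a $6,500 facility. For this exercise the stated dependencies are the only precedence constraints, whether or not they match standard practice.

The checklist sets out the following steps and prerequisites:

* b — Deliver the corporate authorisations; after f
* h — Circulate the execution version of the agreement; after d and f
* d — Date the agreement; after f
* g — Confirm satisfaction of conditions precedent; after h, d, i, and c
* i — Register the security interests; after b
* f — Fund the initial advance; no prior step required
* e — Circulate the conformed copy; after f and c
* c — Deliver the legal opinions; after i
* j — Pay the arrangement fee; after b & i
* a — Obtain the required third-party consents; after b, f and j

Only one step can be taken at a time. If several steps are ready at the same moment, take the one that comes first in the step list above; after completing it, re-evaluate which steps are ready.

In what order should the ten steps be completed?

f, b, d, h, i, c, g, e, j, a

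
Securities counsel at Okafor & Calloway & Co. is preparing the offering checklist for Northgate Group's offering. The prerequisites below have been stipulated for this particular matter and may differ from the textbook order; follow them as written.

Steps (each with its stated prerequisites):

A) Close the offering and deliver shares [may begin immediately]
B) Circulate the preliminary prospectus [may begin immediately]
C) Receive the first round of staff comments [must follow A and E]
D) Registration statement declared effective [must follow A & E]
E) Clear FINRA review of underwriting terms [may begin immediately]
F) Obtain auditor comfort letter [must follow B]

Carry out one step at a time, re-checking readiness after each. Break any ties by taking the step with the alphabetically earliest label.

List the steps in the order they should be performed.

Nothing is required for A, B and E. A has the earlier label → A first.
Ready: B and E. B has the earlier label → B.
Ready: E and F. E has the earlier label → E.
C and D now also ready, so the ready set is {C, D, F}; C has the earlier label → C.
Now D and F have their prerequisites met. D has the earlier label, so D next.
F needed B, now all done → F.

A, B, E, C, D, F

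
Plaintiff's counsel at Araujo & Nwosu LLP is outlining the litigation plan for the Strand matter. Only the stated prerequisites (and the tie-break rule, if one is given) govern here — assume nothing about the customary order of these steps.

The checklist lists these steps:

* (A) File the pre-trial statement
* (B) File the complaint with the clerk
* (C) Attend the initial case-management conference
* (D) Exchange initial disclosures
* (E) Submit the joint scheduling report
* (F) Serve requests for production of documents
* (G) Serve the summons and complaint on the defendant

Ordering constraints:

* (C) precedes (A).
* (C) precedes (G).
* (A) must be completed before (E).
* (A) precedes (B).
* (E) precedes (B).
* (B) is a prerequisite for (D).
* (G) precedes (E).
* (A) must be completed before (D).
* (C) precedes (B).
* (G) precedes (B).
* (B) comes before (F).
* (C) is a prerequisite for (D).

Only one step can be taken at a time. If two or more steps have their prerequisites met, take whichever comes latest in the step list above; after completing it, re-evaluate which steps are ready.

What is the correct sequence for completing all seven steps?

(C), (G), (A), (E), (B), (F), (D)

(C) has no prerequisites → (C) first.
Now (G) and (A) have their prerequisites met. (G) is listed later, so (G) next.
(A) needed (C), now all done → (A).
(E) is the only step now ready → (E).
(B) needed (G), (E), (C) and (A), now all done → (B).
(F) and (D) are both available; (F) is listed later → (F).
(D) needed (C), (B) and (A), now all done → (D).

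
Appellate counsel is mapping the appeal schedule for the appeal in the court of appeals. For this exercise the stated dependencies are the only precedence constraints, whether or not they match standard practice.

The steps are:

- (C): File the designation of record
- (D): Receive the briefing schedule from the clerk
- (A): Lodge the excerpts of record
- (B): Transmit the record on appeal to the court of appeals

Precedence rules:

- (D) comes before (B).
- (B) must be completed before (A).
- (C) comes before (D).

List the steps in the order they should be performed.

(C) is the only step with nothing outstanding, so it goes first.
Next only (D) has its prerequisites met → (D).
That leaves (B) as the only ready step → (B).
(A) is the only step now ready → (A).

(C) (D) (B) (A)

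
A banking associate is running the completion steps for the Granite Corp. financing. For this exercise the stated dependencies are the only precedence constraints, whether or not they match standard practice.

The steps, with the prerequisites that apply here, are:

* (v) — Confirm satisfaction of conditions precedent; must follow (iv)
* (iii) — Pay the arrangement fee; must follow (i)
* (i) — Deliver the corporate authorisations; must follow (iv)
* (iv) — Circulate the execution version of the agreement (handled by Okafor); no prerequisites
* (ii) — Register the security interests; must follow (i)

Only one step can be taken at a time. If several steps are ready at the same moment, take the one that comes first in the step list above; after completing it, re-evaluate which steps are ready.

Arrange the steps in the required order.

(iv) has no prerequisites → (iv) first.
Now (v) and (i) have their prerequisites met. (v) is listed earlier, so (v) next.
Next only (i) has its prerequisites met → (i).
(iii) and (ii) are both available; (iii) is listed earlier → (iii).
Next only (ii) has its prerequisites met → (ii).

(iv), (v), (i), (iii), (ii)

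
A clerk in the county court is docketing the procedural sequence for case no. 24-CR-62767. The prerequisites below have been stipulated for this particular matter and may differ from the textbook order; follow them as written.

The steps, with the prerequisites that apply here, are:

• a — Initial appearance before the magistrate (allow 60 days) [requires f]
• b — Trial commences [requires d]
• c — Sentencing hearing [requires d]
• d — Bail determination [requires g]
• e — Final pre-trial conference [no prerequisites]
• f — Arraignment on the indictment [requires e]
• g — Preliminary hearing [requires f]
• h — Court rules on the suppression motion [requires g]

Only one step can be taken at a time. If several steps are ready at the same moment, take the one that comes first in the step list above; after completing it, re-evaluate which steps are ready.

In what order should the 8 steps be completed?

e f a g d b c h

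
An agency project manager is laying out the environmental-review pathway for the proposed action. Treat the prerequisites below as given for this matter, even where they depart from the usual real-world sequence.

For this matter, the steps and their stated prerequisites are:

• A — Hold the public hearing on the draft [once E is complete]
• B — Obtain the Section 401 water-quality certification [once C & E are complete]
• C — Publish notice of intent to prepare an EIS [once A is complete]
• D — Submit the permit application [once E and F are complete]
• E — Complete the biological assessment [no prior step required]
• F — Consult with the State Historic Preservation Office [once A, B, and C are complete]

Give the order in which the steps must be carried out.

E, A, C, B, F, D

Only E has no prerequisites, so it is first.
A is the only step now ready → A.
That leaves C as the only ready step → C.
B needed C and E, now all done → B.
F needed A, B and C, now all done → F.
D needed E and F, now all done → D.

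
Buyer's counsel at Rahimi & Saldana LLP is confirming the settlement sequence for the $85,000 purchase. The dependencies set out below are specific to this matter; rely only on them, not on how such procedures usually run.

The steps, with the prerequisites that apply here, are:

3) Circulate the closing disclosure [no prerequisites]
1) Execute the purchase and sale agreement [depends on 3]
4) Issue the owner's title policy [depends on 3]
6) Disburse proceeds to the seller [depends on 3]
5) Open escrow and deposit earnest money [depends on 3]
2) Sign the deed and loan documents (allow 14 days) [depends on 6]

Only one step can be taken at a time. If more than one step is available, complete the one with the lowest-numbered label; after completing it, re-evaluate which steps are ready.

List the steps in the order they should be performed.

3, 1, 4, 5, 6, 2

3 is the only step with nothing outstanding, so it goes first.
Now 1, 4, 5 and 6 have their prerequisites met. 1 has the earlier label, so 1 next.
4, 5 and 6 are all available; 4 has the earlier label → 4.
5 and 6 are both available; 5 has the earlier label → 5.
That leaves 6 as the only ready step → 6.
That leaves 2 as the only ready step → 2.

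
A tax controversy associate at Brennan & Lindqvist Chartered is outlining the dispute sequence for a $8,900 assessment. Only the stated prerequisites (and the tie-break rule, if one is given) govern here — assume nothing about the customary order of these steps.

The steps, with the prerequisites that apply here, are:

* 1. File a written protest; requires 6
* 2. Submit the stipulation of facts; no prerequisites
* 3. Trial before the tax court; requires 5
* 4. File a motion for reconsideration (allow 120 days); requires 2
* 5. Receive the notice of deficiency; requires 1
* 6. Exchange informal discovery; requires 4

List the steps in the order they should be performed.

2 is the only step with nothing outstanding, so it goes first.
Next only 4 has its prerequisites met → 4.
6 needed 4, now all done → 6.
1 is the only step now ready → 1.
That leaves 5 as the only ready step → 5.
3 needed 5, now all done → 3.

2 4 6 1 5 3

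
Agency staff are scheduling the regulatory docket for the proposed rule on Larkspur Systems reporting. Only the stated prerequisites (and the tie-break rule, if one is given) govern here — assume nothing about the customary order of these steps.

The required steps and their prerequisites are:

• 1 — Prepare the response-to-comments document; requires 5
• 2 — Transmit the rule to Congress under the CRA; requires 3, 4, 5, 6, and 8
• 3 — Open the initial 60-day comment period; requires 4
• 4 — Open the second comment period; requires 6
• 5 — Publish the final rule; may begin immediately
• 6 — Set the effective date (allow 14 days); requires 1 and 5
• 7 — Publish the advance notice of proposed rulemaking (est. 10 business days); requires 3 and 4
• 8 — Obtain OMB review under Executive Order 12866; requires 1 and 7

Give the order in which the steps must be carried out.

5, 1, 6, 4, 3, 7, 8, 2

5 is the only step with nothing outstanding, so it goes first.
Next only 1 has its prerequisites met → 1.
Next only 6 has its prerequisites met → 6.
That leaves 4 as the only ready step → 4.
That leaves 3 as the only ready step → 3.
7 is the only step now ready → 7.
That leaves 8 as the only ready step → 8.
2 is the only step now ready → 2.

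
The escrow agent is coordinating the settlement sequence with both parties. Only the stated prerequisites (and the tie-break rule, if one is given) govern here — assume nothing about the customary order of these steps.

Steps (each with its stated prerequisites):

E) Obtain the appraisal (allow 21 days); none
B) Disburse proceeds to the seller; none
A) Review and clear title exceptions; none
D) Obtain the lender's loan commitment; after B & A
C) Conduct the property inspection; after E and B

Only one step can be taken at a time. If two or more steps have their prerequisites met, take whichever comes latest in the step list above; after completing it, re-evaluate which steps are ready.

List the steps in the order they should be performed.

A, B and E have no prerequisites; A is listed later, so A is first.
Now B and E have their prerequisites met. B is listed later, so B next.
D now also ready, so the ready set is {D, E}; D is listed later → D.
Next only E has its prerequisites met → E.
C needed B and E, now all done → C.

A B D E C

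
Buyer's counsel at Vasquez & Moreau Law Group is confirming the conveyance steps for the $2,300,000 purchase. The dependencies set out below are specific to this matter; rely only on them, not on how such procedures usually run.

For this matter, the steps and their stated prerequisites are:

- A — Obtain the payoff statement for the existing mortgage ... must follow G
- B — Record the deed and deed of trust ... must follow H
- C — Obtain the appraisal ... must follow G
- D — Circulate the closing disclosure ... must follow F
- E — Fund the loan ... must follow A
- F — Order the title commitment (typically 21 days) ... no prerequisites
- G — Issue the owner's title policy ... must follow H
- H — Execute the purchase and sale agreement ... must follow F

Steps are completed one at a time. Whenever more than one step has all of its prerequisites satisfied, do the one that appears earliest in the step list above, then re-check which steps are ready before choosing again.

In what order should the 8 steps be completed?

F, D, H, B, G, A, C, E

F has no prerequisites → F first.
Ready: D and H. D is listed earlier → D.
H is the only step now ready → H.
Now B and G have their prerequisites met. B is listed earlier, so B next.
G needed H, now all done → G.
A and C are both available; A is listed earlier → A.
E now also ready, so the ready set is {C, E}; C is listed earlier → C.
Next only E has its prerequisites met → E.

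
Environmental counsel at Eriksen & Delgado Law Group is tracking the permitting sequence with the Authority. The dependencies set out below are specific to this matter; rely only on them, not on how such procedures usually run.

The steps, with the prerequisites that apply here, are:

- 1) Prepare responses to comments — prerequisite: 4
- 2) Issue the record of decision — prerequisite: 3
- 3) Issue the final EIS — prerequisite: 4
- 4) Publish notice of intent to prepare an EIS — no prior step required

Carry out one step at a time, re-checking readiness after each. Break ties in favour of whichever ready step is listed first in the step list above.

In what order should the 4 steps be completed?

4 → 1 → 3 → 2

4 has no prerequisites → 4 first.
Ready: 1 and 3. 1 is listed earlier → 1.
3 is the only step now ready → 3.
2 needed 3, now all done → 2.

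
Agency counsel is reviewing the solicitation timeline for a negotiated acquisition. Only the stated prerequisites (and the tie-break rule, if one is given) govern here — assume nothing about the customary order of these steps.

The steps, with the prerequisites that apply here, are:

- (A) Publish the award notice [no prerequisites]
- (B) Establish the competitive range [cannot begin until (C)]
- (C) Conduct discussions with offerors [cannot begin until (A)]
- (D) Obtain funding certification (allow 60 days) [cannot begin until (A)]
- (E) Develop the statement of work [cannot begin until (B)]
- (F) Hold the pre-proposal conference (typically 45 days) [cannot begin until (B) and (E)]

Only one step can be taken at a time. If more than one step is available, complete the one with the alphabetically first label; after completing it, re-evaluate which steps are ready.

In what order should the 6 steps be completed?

(A) has no prerequisites → (A) first.
Ready: (C) and (D). (C) has the earlier label → (C).
Now (B) and (D) have their prerequisites met. (B) has the earlier label, so (B) next.
(E) now also ready, so the ready set is {(D), (E)}; (D) has the earlier label → (D).
(E) needed (B), now all done → (E).
(F) needed (B) and (E), now all done → (F).

(A), (C), (B), (D), (E), (F)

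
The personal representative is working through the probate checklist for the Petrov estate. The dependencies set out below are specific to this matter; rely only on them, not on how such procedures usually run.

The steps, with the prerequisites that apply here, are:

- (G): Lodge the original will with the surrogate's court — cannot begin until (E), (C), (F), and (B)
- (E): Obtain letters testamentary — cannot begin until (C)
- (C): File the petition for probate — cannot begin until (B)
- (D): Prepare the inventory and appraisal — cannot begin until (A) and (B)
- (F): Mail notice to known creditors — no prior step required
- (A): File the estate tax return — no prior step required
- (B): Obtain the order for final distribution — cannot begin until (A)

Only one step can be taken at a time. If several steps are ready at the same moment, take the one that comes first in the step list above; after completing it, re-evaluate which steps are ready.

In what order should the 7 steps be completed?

(F) → (A) → (B) → (C) → (E) → (G) → (D)

(F) and (A) have no prerequisites; (F) is listed earlier, so (F) is first.
(A) is the only step now ready → (A).
Next only (B) has its prerequisites met → (B).
Now (C) and (D) have their prerequisites met. (C) is listed earlier, so (C) next.
(E) and (D) are both available; (E) is listed earlier → (E).
(G) now also ready, so the ready set is {(G), (D)}; (G) is listed earlier → (G).
(D) needed (A) and (B), now all done → (D).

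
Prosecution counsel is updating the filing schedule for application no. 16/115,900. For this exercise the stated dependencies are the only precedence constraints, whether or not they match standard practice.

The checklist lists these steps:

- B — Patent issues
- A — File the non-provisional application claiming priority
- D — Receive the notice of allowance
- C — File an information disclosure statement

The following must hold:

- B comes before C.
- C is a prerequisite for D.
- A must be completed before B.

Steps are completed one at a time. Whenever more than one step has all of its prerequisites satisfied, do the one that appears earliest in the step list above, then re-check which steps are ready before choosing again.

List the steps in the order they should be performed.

A B C D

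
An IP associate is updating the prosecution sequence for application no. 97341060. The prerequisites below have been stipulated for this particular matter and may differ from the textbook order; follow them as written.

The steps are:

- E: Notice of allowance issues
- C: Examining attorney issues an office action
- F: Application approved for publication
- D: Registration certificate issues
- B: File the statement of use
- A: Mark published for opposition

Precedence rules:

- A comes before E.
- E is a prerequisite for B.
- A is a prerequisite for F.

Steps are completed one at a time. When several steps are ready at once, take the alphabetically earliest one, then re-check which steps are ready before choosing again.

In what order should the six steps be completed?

A, C, D, E, B, F

A, C and D have no prerequisites; A has the earlier label, so A is first.
Ready: C, D, E and F. C has the earlier label → C.
Now D, E and F have their prerequisites met. D has the earlier label, so D next.
Now E and F have their prerequisites met. E has the earlier label, so E next.
Ready: B and F. B has the earlier label → B.
F needed A, now all done → F.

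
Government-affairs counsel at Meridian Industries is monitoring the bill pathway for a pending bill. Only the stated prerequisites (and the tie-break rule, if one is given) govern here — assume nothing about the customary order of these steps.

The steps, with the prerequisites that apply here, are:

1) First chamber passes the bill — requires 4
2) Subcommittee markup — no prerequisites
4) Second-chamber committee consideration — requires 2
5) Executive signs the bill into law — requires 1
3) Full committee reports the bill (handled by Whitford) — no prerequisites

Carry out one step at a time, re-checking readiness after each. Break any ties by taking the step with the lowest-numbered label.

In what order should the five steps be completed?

2 3 4 1 5

Nothing is required for 2 and 3. 2 has the earlier label → 2 first.
4 now also ready, so the ready set is {3, 4}; 3 has the earlier label → 3.
4 needed 2, now all done → 4.
1 is the only step now ready → 1.
5 is the only step now ready → 5.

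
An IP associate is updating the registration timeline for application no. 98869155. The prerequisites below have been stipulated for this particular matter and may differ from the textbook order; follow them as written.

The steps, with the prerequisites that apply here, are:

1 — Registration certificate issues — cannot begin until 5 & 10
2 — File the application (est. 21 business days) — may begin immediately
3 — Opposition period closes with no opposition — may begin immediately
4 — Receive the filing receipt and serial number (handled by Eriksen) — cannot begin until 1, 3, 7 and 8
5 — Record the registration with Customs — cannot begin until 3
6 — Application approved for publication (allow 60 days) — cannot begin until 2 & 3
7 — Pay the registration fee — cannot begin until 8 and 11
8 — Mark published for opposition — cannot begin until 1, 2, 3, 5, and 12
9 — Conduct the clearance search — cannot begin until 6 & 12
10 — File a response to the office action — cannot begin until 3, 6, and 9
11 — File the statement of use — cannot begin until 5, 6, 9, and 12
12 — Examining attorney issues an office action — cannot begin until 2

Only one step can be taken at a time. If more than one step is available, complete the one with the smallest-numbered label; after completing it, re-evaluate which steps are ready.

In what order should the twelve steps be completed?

2 and 3 have no prerequisites; 2 has the earlier label, so 2 is first.
3 and 12 are both available; 3 has the earlier label → 3.
Ready: 5, 6 and 12. 5 has the earlier label → 5.
6 and 12 are both available; 6 has the earlier label → 6.
Next only 12 has its prerequisites met → 12.
9 needed 6 and 12, now all done → 9.
Now 10 and 11 have their prerequisites met. 10 has the earlier label, so 10 next.
Now 1 and 11 have their prerequisites met. 1 has the earlier label, so 1 next.
8 and 11 are both available; 8 has the earlier label → 8.
11 needed 5, 6, 9 and 12, now all done → 11.
7 needed 8 and 11, now all done → 7.
4 needed 1, 3, 7 and 8, now all done → 4.

2, 3, 5, 6, 12, 9, 10, 1, 8, 11, 7, 4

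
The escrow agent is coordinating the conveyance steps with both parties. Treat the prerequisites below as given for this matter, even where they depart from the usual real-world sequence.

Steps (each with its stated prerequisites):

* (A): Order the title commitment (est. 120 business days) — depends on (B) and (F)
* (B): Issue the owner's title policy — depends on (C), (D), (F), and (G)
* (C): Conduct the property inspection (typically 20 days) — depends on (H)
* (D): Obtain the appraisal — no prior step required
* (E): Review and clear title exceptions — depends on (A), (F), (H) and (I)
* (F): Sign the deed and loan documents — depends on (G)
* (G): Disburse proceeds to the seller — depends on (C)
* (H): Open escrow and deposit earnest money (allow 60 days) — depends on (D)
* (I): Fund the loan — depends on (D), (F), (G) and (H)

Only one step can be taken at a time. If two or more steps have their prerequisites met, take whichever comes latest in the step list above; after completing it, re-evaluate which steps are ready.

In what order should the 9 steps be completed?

(D) → (H) → (C) → (G) → (F) → (I) → (B) → (A) → (E)

(D) has no prerequisites → (D) first.
(H) needed (D), now all done → (H).
(C) needed (H), now all done → (C).
(G) is the only step now ready → (G).
That leaves (F) as the only ready step → (F).
Ready: (I) and (B). (I) is listed later → (I).
(B) is the only step now ready → (B).
(A) needed (F) and (B), now all done → (A).
Next only (E) has its prerequisites met → (E).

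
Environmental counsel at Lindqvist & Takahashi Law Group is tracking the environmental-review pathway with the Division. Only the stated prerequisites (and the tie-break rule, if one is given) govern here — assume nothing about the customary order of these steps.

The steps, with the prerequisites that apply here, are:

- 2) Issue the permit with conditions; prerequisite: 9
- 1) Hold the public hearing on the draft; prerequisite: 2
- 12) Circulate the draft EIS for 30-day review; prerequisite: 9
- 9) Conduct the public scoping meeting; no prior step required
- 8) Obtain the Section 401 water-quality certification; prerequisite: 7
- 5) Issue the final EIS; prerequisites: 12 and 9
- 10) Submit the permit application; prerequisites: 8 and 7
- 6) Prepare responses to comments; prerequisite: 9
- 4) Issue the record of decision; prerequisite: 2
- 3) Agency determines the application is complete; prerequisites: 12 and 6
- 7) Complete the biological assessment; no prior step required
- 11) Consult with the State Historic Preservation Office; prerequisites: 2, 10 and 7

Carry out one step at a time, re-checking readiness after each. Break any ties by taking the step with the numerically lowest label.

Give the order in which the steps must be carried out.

Nothing is required for 7 and 9. 7 has the earlier label → 7 first.
8 now also ready, so the ready set is {8, 9}; 8 has the earlier label → 8.
10 now also ready, so the ready set is {9, 10}; 9 has the earlier label → 9.
2, 6 and 12 now also ready, so the ready set is {2, 6, 10, 12}; 2 has the earlier label → 2.
Now 1, 4, 6, 10 and 12 have their prerequisites met. 1 has the earlier label, so 1 next.
Ready: 4, 6, 10 and 12. 4 has the earlier label → 4.
6, 10 and 12 are all available; 6 has the earlier label → 6.
Now 10 and 12 have their prerequisites met. 10 has the earlier label, so 10 next.
Ready: 11 and 12. 11 has the earlier label → 11.
12 needed 9, now all done → 12.
3 and 5 are both available; 3 has the earlier label → 3.
5 needed 9 and 12, now all done → 5.

7 → 8 → 9 → 2 → 1 → 4 → 6 → 10 → 11 → 12 → 3 → 5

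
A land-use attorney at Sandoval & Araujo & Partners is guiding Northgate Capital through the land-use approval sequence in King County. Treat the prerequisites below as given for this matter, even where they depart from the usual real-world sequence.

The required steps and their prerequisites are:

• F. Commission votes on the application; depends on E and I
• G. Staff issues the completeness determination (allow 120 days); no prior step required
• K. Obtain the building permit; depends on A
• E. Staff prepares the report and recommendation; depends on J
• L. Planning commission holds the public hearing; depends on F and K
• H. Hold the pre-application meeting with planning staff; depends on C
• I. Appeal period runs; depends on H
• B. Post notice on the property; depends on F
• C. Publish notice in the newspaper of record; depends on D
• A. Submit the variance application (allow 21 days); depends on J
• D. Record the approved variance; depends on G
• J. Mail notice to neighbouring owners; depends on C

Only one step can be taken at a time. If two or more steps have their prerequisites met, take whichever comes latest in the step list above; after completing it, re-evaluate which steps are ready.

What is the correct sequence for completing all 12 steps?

G D C J A H I E K F B L

G is the only step with nothing outstanding, so it goes first.
D needed G, now all done → D.
C needed D, now all done → C.
Ready: J and H. J is listed later → J.
Ready: A, H and E. A is listed later → A.
K now also ready, so the ready set is {H, E, K}; H is listed later → H.
I now also ready, so the ready set is {I, E, K}; I is listed later → I.
Now E and K have their prerequisites met. E is listed later, so E next.
F now also ready, so the ready set is {K, F}; K is listed later → K.
F is the only step now ready → F.
Ready: B and L. B is listed later → B.
Next only L has its prerequisites met → L.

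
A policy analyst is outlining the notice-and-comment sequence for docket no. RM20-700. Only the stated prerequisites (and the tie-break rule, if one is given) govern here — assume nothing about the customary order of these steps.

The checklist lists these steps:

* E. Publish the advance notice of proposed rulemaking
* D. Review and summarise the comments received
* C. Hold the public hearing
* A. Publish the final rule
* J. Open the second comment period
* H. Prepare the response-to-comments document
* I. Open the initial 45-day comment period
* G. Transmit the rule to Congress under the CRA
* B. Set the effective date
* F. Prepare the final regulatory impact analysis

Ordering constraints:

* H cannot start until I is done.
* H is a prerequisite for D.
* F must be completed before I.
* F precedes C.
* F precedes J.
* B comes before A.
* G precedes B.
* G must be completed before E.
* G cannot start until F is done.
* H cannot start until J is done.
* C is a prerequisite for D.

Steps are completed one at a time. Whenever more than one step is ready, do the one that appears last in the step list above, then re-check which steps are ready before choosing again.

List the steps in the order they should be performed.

F, G, B, I, J, H, A, C, D, E

F has no prerequisites → F first.
Ready: G, I, J and C. G is listed later → G.
B, I, J, C and E are all available; B is listed later → B.
I, J, A, C and E are all available; I is listed later → I.
J, A, C and E are all available; J is listed later → J.
H now also ready, so the ready set is {H, A, C, E}; H is listed later → H.
A, C and E are all available; A is listed later → A.
Ready: C and E. C is listed later → C.
D now also ready, so the ready set is {D, E}; D is listed later → D.
That leaves E as the only ready step → E.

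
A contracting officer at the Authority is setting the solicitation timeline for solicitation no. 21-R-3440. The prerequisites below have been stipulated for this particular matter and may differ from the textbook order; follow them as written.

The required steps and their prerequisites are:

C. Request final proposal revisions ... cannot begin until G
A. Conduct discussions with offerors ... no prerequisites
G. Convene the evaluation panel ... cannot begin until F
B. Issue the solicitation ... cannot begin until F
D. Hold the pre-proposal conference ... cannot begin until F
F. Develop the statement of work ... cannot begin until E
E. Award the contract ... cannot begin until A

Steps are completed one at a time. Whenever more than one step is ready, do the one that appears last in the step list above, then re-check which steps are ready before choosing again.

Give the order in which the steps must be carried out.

A E F D B G C

Only A has no prerequisites, so it is first.
Next only E has its prerequisites met → E.
Next only F has its prerequisites met → F.
D, B and G are all available; D is listed later → D.
Ready: B and G. B is listed later → B.
G needed F, now all done → G.
Next only C has its prerequisites met → C.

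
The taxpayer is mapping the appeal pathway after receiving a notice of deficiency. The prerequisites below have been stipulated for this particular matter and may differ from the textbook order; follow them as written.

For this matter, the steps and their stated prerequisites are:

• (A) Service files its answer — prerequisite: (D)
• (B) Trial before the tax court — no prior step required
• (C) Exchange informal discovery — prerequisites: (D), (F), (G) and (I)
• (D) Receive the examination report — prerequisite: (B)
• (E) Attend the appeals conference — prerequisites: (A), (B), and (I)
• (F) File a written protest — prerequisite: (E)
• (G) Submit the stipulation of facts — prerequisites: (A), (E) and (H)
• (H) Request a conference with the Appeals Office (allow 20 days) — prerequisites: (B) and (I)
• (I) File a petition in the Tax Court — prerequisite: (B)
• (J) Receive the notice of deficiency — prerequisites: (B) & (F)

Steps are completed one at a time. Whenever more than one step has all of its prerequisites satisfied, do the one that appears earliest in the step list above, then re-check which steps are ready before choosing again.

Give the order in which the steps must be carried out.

(B) (D) (A) (I) (E) (F) (H) (G) (C) (J)

(B) is the only step with nothing outstanding, so it goes first.
(D) and (I) are both available; (D) is listed earlier → (D).
(A) now also ready, so the ready set is {(A), (I)}; (A) is listed earlier → (A).
Next only (I) has its prerequisites met → (I).
(E) and (H) are both available; (E) is listed earlier → (E).
(F) now also ready, so the ready set is {(F), (H)}; (F) is listed earlier → (F).
Ready: (H) and (J). (H) is listed earlier → (H).
(G) now also ready, so the ready set is {(G), (J)}; (G) is listed earlier → (G).
(C) and (J) are both available; (C) is listed earlier → (C).
Next only (J) has its prerequisites met → (J).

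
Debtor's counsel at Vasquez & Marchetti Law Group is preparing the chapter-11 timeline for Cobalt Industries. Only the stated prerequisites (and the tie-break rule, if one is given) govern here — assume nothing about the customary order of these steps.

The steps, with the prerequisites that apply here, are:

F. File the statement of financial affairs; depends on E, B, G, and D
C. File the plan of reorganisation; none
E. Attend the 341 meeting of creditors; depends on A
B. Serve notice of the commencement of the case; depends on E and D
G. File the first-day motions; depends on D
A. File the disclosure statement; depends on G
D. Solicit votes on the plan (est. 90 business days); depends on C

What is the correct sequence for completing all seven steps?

C, D, G, A, E, B, F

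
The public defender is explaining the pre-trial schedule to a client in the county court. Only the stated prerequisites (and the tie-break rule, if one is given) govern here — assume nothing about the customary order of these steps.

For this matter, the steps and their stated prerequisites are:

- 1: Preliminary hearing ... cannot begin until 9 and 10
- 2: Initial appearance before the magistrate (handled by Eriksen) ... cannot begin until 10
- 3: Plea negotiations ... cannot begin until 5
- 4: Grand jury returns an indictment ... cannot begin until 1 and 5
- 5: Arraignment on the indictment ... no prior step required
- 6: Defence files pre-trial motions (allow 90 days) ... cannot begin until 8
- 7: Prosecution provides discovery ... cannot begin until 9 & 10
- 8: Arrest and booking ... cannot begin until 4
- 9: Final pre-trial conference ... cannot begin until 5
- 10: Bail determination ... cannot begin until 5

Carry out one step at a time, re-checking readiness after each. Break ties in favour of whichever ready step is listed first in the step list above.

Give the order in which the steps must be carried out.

Only 5 has no prerequisites, so it is first.
Ready: 3, 9 and 10. 3 is listed earlier → 3.
Now 9 and 10 have their prerequisites met. 9 is listed earlier, so 9 next.
10 needed 5, now all done → 10.
1, 2 and 7 are all available; 1 is listed earlier → 1.
Now 2, 4 and 7 have their prerequisites met. 2 is listed earlier, so 2 next.
4 and 7 are both available; 4 is listed earlier → 4.
8 now also ready, so the ready set is {7, 8}; 7 is listed earlier → 7.
8 needed 4, now all done → 8.
6 needed 8, now all done → 6.

5, 3, 9, 10, 1, 2, 4, 7, 8, 6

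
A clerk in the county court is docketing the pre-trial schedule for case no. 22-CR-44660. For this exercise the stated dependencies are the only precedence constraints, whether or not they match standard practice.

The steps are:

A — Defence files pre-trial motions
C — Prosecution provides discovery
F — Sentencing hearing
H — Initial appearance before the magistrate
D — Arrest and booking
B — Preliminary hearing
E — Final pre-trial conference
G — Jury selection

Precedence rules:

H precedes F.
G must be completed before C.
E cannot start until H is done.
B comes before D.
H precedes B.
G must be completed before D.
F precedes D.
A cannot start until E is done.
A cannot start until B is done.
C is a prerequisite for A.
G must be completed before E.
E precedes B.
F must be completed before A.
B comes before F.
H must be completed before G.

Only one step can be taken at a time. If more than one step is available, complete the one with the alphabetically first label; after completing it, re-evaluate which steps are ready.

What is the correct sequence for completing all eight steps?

H is the only step with nothing outstanding, so it goes first.
G needed H, now all done → G.
Ready: C and E. C has the earlier label → C.
E is the only step now ready → E.
Next only B has its prerequisites met → B.
F needed B and H, now all done → F.
Ready: A and D. A has the earlier label → A.
Next only D has its prerequisites met → D.

H G C E B F A D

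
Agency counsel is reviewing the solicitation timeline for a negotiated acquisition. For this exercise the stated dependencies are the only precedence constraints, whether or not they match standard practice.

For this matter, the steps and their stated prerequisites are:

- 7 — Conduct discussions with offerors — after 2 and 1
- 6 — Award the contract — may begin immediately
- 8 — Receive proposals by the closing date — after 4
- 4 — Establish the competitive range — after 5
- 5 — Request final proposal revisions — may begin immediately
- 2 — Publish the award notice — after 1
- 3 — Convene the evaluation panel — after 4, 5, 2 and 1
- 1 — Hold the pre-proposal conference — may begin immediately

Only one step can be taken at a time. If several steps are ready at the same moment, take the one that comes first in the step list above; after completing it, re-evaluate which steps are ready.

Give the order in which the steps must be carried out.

Nothing is required for 6, 5 and 1. 6 is listed earlier → 6 first.
5 and 1 are both available; 5 is listed earlier → 5.
4 and 1 are both available; 4 is listed earlier → 4.
8 now also ready, so the ready set is {8, 1}; 8 is listed earlier → 8.
1 is the only step now ready → 1.
2 is the only step now ready → 2.
Now 7 and 3 have their prerequisites met. 7 is listed earlier, so 7 next.
Next only 3 has its prerequisites met → 3.

6, 5, 4, 8, 1, 2, 7, 3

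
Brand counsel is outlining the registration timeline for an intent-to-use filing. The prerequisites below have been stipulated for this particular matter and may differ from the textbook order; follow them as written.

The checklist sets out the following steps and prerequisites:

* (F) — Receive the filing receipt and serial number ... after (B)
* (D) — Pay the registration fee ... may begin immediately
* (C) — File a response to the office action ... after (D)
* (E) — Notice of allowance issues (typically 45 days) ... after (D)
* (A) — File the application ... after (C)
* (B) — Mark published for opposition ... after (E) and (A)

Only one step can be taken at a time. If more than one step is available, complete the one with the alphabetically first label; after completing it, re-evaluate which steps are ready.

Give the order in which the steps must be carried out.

(D) has no prerequisites → (D) first.
(C) and (E) are both available; (C) has the earlier label → (C).
(A) and (E) are both available; (A) has the earlier label → (A).
(E) is the only step now ready → (E).
(B) needed (A) and (E), now all done → (B).
(F) needed (B), now all done → (F).

(D) (C) (A) (E) (B) (F)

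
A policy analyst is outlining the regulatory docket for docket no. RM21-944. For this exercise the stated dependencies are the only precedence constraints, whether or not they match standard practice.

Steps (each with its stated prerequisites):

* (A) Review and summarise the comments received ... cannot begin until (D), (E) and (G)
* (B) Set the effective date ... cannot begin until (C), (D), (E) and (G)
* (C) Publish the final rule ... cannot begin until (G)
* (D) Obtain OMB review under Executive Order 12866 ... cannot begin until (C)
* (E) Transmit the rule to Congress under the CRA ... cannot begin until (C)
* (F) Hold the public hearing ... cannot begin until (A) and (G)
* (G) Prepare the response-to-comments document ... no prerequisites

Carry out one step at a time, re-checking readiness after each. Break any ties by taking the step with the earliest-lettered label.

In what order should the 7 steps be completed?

(G), (C), (D), (E), (A), (B), (F)

Only (G) has no prerequisites, so it is first.
(C) needed (G), now all done → (C).
Now (D) and (E) have their prerequisites met. (D) has the earlier label, so (D) next.
That leaves (E) as the only ready step → (E).
(A) and (B) are both available; (A) has the earlier label → (A).
(F) now also ready, so the ready set is {(B), (F)}; (B) has the earlier label → (B).
(F) needed (A) and (G), now all done → (F).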